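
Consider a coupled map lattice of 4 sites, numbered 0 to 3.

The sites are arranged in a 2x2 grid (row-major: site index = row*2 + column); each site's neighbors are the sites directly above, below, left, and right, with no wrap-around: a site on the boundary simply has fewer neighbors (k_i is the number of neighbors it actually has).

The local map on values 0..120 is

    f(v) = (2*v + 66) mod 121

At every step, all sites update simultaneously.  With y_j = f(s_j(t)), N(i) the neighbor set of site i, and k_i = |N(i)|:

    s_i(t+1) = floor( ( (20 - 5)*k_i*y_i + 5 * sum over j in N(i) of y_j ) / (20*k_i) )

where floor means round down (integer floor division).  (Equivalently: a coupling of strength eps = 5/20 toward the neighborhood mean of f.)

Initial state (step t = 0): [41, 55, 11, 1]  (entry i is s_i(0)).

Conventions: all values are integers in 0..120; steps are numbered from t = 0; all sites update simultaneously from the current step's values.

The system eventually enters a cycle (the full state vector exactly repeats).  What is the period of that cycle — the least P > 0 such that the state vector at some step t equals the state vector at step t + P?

Simulating step by step:
t=0: [41, 55, 11, 1]
t=1: [38, 53, 77, 68]
t=2: [34, 51, 87, 79]
t=3: [30, 49, 103, 98]
t=4: [12, 35, 25, 24]
t=5: [83, 36, 112, 101]
t=6: [91, 29, 53, 27]
t=7: [11, 18, 54, 96]
t=8: [85, 89, 52, 31]
t=9: [92, 16, 52, 11]
t=10: [24, 85, 48, 84]
t=11: [105, 114, 59, 104]
t=12: [39, 47, 55, 38]
t=13: [29, 34, 46, 27]
t=14: [8, 25, 43, 96]
t=15: [79, 99, 35, 30]
t=16: [81, 30, 24, 8]
t=17: [95, 27, 109, 76]
t=18: [30, 103, 45, 93]
t=19: [11, 24, 28, 15]
t=20: [80, 108, 23, 86]
t=21: [97, 57, 111, 106]
t=22: [26, 51, 41, 40]
t=23: [97, 53, 38, 28]
t=24: [22, 40, 18, 9]
t=25: [98, 43, 100, 78]
t=26: [21, 38, 33, 82]
t=27: [85, 42, 35, 85]
t=28: [91, 50, 40, 91]
t=29: [13, 35, 20, 13]
t=30: [84, 34, 102, 84]
t=31: [89, 38, 49, 89]
t=32: [9, 16, 32, 9]
t=33: [76, 94, 27, 76]
t=34: [89, 33, 114, 89]
t=35: [9, 8, 39, 9]
t=36: [76, 82, 38, 76]
t=37: [89, 106, 40, 89]
t=38: [9, 27, 19, 9]
t=39: [91, 111, 99, 91]
t=40: [13, 36, 18, 13]
t=41: [83, 35, 99, 83]
t=42: [87, 39, 44, 87]
t=43: [96, 47, 54, 96]
t=44: [23, 33, 43, 23]
t=45: [89, 36, 51, 89]
t=46: [9, 13, 35, 9]
t=47: [76, 90, 32, 76]
t=48: [74, 27, 31, 74]
t=49: [85, 113, 28, 85]
t=50: [92, 66, 29, 92]
t=51: [16, 59, 4, 16]
t=52: [90, 71, 80, 90]
t=53: [27, 66, 79, 27]
t=54: [112, 87, 107, 112]
t=55: [55, 101, 40, 55]
t=56: [47, 33, 32, 47]
t=57: [31, 18, 16, 31]
t=58: [30, 78, 75, 30]
t=59: [28, 77, 72, 28]
t=60: [24, 74, 67, 24]
t=61: [107, 98, 87, 107]
t=62: [45, 24, 98, 45]
t=63: [43, 94, 23, 43]
t=64: [38, 16, 91, 38]
t=65: [28, 78, 9, 28]
t=66: [23, 76, 63, 23]
t=67: [105, 100, 81, 105]
t=68: [41, 26, 88, 41]
t=69: [35, 95, 6, 35]
t=70: [22, 14, 62, 22]
t=71: [102, 98, 79, 102]
t=72: [36, 22, 84, 36]
t=73: [40, 86, 89, 40]
t=74: [33, 94, 7, 33]
t=75: [19, 11, 62, 19]
t=76: [97, 92, 77, 97]
t=77: [26, 10, 78, 26]
t=78: [111, 94, 105, 111]
t=79: [40, 20, 37, 40]
t=80: [34, 85, 20, 34]
t=81: [37, 89, 82, 37]
t=82: [28, 6, 86, 28]
t=83: [25, 58, 88, 25]
t=84: [94, 74, 29, 94]
t=85: [21, 72, 5, 21]
t=86: [101, 93, 84, 101]
t=87: [34, 14, 91, 34]
t=88: [22, 73, 7, 22]
t=89: [103, 95, 87, 103]
t=90: [39, 18, 96, 39]
t=91: [32, 82, 17, 32]
t=92: [32, 84, 77, 32]
t=93: [33, 87, 76, 33]
t=94: [35, 92, 75, 35]
t=95: [24, 9, 75, 24]
t=96: [107, 91, 99, 107]
t=97: [32, 14, 26, 32]
t=98: [33, 72, 90, 33]
t=99: [19, 69, 5, 19]
t=100: [97, 88, 83, 97]
t=101: [27, 4, 87, 27]
t=102: [114, 85, 119, 114]
t=103: [61, 99, 59, 61]
t=104: [60, 33, 64, 60]
t=105: [59, 24, 71, 59]
t=106: [72, 101, 81, 72]
t=107: [83, 41, 102, 83]
t=108: [90, 48, 48, 90]
t=109: [13, 31, 31, 13]
t=110: [70, 28, 28, 70]
t=111: [64, 22, 22, 64]
t=112: [82, 100, 100, 82]
t=113: [87, 45, 45, 87]
t=114: [98, 56, 56, 98]
t=115: [29, 47, 47, 29]
t=116: [12, 30, 30, 12]
t=117: [68, 26, 26, 68]
t=118: [90, 108, 108, 90]
t=119: [13, 31, 31, 13]

Answer: 10
Key observation: The state at step 109, [13, 31, 31, 13], reappears at step 119 — and no state repeats earlier — so the cycle the system enters has period 10.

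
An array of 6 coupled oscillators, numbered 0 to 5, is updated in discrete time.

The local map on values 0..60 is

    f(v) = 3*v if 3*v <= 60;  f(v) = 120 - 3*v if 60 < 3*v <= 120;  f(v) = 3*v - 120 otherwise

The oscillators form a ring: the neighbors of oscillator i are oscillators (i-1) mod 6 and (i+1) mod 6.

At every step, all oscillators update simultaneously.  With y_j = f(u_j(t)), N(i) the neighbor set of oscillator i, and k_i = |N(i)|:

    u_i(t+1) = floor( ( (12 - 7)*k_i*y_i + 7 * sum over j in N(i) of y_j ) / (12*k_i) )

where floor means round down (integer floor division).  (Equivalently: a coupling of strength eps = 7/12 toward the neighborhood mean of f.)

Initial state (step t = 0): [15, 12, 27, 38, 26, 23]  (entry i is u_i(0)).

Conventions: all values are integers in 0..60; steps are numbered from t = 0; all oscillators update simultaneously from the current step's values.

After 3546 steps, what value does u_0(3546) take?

Simulating step by step:
t=0: [15, 12, 27, 38, 26, 23]
t=1: [44, 39, 28, 26, 34, 46]
t=2: [11, 15, 28, 33, 25, 16]
t=3: [40, 38, 34, 32, 38, 42]
t=4: [3, 7, 16, 17, 11, 4]
t=5: [13, 25, 41, 44, 32, 17]
t=6: [44, 31, 17, 12, 28, 39]
t=7: [13, 29, 39, 40, 26, 15]
t=8: [39, 26, 10, 13, 30, 42]
t=9: [15, 27, 36, 33, 25, 12]
t=10: [40, 32, 22, 25, 35, 41]
t=11: [7, 25, 42, 38, 20, 5]
t=12: [26, 26, 17, 21, 31, 29]
t=13: [39, 44, 50, 46, 37, 33]
t=14: [10, 14, 21, 18, 15, 12]
t=15: [35, 42, 51, 52, 45, 36]
t=16: [11, 16, 26, 29, 20, 13]
t=17: [39, 41, 41, 43, 46, 43]
t=18: [4, 3, 4, 9, 12, 9]
t=19: [15, 10, 15, 25, 30, 25]
t=20: [40, 38, 40, 40, 38, 40]
t=21: [1, 2, 1, 1, 2, 1]
t=22: [3, 4, 3, 3, 4, 3]
t=23: [9, 10, 9, 9, 10, 9]
t=24: [27, 28, 27, 27, 28, 27]
t=25: [38, 37, 38, 38, 37, 38]
t=26: [6, 7, 6, 6, 7, 6]
t=27: [18, 19, 18, 18, 19, 18]
t=28: [54, 55, 54, 54, 55, 54]
t=29: [42, 43, 42, 42, 43, 42]
t=30: [6, 7, 6, 6, 7, 6]

Answer: u_0(3546) = 6
Key observation: The state at step 26, [6, 7, 6, 6, 7, 6], reappears at step 30: the system is in a cycle of period 4 from step 26 on.  Therefore the state at step 3546 equals the state at step 26 + ((3546 - 26) mod 4) = 26, which is [6, 7, 6, 6, 7, 6].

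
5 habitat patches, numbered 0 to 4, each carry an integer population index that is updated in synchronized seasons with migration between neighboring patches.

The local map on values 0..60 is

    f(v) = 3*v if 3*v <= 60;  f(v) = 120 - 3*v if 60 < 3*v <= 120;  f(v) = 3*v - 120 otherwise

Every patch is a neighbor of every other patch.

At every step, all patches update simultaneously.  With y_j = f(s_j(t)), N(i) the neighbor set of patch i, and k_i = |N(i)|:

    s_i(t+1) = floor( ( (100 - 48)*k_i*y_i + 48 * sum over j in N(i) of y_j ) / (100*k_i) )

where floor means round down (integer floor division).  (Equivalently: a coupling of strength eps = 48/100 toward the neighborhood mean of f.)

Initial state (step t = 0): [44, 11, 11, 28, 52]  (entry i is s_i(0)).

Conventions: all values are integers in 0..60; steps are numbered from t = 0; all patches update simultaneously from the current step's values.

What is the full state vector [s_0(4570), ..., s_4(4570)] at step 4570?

Answer: [45, 45, 45, 45, 45]
Key observation: The state at step 19, [15, 15, 15, 15, 15], reappears at step 21: the system is in a cycle of period 2 from step 19 on.  Therefore the state at step 4570 equals the state at step 19 + ((4570 - 19) mod 2) = 20, which is [45, 45, 45, 45, 45].

Derivation:
t=0: [44, 11, 11, 28, 52]
t=1: [22, 31, 31, 32, 32]
t=2: [40, 29, 29, 28, 28]
t=3: [16, 29, 29, 30, 30]
t=4: [40, 34, 34, 32, 32]
t=5: [10, 17, 17, 19, 19]
t=6: [41, 49, 49, 52, 52]
t=7: [16, 26, 26, 29, 29]
t=8: [42, 40, 40, 36, 36]
t=9: [6, 3, 3, 8, 8]
t=10: [17, 13, 13, 19, 19]
t=11: [49, 44, 44, 51, 51]
t=12: [24, 18, 18, 27, 27]
t=13: [47, 49, 49, 43, 43]
t=14: [19, 21, 21, 14, 14]
t=15: [53, 53, 53, 47, 47]
t=16: [34, 34, 34, 27, 27]
t=17: [23, 23, 23, 31, 31]
t=18: [45, 45, 45, 35, 35]
t=19: [15, 15, 15, 15, 15]
t=20: [45, 45, 45, 45, 45]
t=21: [15, 15, 15, 15, 15]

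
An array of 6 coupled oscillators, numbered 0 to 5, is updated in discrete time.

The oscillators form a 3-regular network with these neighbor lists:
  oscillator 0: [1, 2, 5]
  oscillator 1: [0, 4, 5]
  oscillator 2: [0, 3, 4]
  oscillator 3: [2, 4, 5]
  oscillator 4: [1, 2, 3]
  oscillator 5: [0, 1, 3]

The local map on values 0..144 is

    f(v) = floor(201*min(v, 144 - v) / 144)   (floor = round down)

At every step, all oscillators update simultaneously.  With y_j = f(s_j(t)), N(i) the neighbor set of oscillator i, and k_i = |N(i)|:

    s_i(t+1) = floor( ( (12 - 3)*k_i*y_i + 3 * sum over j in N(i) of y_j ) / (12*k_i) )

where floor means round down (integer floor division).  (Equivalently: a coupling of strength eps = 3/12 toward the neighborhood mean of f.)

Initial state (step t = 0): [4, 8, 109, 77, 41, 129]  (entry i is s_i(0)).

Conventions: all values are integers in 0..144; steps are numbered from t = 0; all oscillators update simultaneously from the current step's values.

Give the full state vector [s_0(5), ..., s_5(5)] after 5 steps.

Simulating step by step:
t=0: [4, 8, 109, 77, 41, 129]
t=1: [10, 15, 48, 80, 55, 24]
t=2: [19, 25, 65, 81, 71, 34]
t=3: [33, 39, 85, 84, 91, 47]
t=4: [51, 55, 78, 80, 73, 64]
t=5: [74, 78, 90, 90, 95, 86]

Answer: [74, 78, 90, 90, 95, 86]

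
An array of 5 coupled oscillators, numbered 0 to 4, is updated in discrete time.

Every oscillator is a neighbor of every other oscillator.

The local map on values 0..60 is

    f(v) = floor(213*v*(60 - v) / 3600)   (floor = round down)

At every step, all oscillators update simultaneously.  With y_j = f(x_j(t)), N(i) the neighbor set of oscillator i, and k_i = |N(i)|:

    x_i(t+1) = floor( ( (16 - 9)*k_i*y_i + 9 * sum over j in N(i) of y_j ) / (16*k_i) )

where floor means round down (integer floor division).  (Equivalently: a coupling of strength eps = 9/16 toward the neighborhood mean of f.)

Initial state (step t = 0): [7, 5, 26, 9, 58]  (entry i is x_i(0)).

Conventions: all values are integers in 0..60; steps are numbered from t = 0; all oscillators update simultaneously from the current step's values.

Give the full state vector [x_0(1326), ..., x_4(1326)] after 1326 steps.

Answer: [51, 51, 51, 51, 51]
Key observation: The state at step 4, [52, 52, 52, 52, 52], reappears at step 8: the system is in a cycle of period 4 from step 4 on.  Therefore the state at step 1326 equals the state at step 4 + ((1326 - 4) mod 4) = 6, which is [51, 51, 51, 51, 51].

Derivation:
t=0: [7, 5, 26, 9, 58]
t=1: [23, 21, 32, 25, 18]
t=2: [49, 48, 50, 49, 47]
t=3: [31, 32, 31, 31, 33]
t=4: [52, 52, 52, 52, 52]
t=5: [24, 24, 24, 24, 24]
t=6: [51, 51, 51, 51, 51]
t=7: [27, 27, 27, 27, 27]
t=8: [52, 52, 52, 52, 52]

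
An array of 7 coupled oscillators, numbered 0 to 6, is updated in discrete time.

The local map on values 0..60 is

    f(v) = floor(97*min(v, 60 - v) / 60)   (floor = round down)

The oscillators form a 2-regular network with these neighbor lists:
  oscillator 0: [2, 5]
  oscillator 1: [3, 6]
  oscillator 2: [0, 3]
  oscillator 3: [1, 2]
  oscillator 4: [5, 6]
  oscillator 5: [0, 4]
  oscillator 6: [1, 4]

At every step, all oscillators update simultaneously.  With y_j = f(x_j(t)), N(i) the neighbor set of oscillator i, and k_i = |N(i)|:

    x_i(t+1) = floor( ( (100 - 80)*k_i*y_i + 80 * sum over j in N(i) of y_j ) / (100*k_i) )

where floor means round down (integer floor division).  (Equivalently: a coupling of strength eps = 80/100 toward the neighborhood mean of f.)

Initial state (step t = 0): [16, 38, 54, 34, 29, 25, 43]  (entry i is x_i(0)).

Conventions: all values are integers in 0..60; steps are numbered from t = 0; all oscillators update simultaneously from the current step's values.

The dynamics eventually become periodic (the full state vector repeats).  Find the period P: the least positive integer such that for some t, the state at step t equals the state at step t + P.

Simulating step by step:
t=0: [16, 38, 54, 34, 29, 25, 43]
t=1: [24, 34, 28, 26, 36, 36, 37]
t=2: [40, 40, 41, 43, 37, 38, 39]
t=3: [32, 30, 29, 30, 34, 34, 34]
t=4: [44, 45, 46, 47, 42, 43, 44]
t=5: [24, 23, 22, 22, 26, 27, 26]
t=6: [38, 38, 36, 35, 42, 40, 40]
t=7: [35, 35, 37, 37, 31, 32, 32]
t=8: [40, 40, 38, 38, 45, 43, 43]
t=9: [31, 31, 33, 33, 26, 27, 27]
t=10: [43, 43, 44, 44, 42, 43, 43]
t=11: [26, 26, 25, 25, 27, 27, 27]
t=12: [41, 41, 40, 40, 43, 42, 42]
t=13: [30, 30, 31, 31, 28, 28, 28]
t=14: [46, 46, 46, 46, 45, 46, 46]
t=15: [22, 22, 22, 22, 22, 22, 22]
t=16: [35, 35, 35, 35, 35, 35, 35]
t=17: [40, 40, 40, 40, 40, 40, 40]
t=18: [32, 32, 32, 32, 32, 32, 32]
t=19: [45, 45, 45, 45, 45, 45, 45]
t=20: [24, 24, 24, 24, 24, 24, 24]
t=21: [38, 38, 38, 38, 38, 38, 38]
t=22: [35, 35, 35, 35, 35, 35, 35]

Answer: 6
Key observation: The state at step 16, [35, 35, 35, 35, 35, 35, 35], reappears at step 22 — and no state repeats earlier — so the cycle the system enters has period 6.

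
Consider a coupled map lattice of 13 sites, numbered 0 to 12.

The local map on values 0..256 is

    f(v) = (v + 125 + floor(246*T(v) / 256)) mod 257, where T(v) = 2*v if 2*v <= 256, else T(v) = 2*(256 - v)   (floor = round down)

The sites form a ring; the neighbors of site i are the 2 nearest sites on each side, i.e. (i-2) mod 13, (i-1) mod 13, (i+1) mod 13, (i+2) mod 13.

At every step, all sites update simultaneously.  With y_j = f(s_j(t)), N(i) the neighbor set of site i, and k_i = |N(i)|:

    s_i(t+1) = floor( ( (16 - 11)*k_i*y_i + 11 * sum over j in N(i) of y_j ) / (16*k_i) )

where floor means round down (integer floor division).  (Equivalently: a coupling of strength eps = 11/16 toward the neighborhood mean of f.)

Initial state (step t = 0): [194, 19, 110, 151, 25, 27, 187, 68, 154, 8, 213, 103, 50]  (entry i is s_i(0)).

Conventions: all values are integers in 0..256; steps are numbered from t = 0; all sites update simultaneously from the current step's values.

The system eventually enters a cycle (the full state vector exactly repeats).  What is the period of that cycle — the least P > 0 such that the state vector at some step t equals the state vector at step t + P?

Simulating step by step:
t=0: [194, 19, 110, 151, 25, 27, 187, 68, 154, 8, 213, 103, 50]
t=1: [151, 160, 192, 201, 199, 178, 176, 150, 165, 151, 145, 139, 123]
t=2: [215, 204, 191, 186, 183, 192, 198, 209, 213, 220, 222, 225, 223]
t=3: [163, 171, 179, 183, 185, 181, 176, 169, 163, 158, 156, 155, 157]
t=4: [207, 202, 196, 193, 192, 194, 198, 203, 208, 212, 214, 214, 212]
t=5: [169, 173, 177, 179, 180, 179, 176, 172, 168, 165, 163, 163, 165]
t=6: [203, 200, 197, 195, 194, 195, 198, 200, 203, 206, 207, 207, 205]
t=7: [172, 175, 177, 178, 179, 178, 177, 174, 172, 170, 170, 170, 171]
t=8: [200, 198, 196, 195, 195, 195, 196, 198, 200, 201, 202, 202, 201]
t=9: [175, 177, 178, 179, 179, 179, 178, 177, 175, 174, 173, 173, 174]
t=10: [197, 196, 195, 194, 194, 194, 195, 196, 197, 198, 199, 199, 198]
t=11: [178, 179, 179, 180, 180, 180, 179, 179, 178, 177, 176, 176, 177]
t=12: [195, 194, 194, 194, 194, 194, 194, 194, 195, 195, 196, 196, 195]
t=13: [180, 180, 180, 181, 181, 181, 180, 180, 180, 179, 179, 179, 179]
t=14: [194, 193, 193, 193, 193, 193, 193, 193, 194, 194, 194, 194, 194]
t=15: [181, 181, 181, 182, 182, 182, 181, 181, 181, 181, 181, 181, 181]
t=16: [193, 192, 192, 192, 192, 192, 192, 192, 193, 193, 193, 193, 193]
t=17: [182, 182, 182, 183, 183, 183, 182, 182, 182, 182, 182, 182, 182]
t=18: [192, 191, 191, 191, 191, 191, 191, 191, 192, 192, 192, 192, 192]
t=19: [183, 183, 183, 183, 183, 183, 183, 183, 183, 183, 183, 183, 183]
t=20: [191, 191, 191, 191, 191, 191, 191, 191, 191, 191, 191, 191, 191]
t=21: [183, 183, 183, 183, 183, 183, 183, 183, 183, 183, 183, 183, 183]

Answer: 2
Key observation: The state at step 19, [183, 183, 183, 183, 183, 183, 183, 183, 183, 183, 183, 183, 183], reappears at step 21 — and no state repeats earlier — so the cycle the system enters has period 2.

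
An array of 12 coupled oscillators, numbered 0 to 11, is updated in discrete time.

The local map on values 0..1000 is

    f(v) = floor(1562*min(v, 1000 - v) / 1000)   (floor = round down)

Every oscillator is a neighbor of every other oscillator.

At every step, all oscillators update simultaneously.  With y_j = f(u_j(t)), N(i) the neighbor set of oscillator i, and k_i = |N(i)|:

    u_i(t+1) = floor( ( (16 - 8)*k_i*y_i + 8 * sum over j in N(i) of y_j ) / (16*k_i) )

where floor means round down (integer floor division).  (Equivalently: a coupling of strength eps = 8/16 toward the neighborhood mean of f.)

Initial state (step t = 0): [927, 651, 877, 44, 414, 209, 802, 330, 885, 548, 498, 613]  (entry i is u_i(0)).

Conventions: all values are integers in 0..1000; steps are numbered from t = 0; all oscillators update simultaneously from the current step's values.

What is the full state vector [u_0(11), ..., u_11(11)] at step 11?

Simulating step by step:
t=0: [927, 651, 877, 44, 414, 209, 802, 330, 885, 548, 498, 613]
t=1: [278, 474, 313, 257, 520, 374, 366, 460, 307, 547, 579, 500]
t=2: [529, 668, 554, 514, 672, 597, 591, 658, 549, 653, 630, 687]
t=3: [667, 568, 649, 678, 566, 619, 623, 576, 653, 579, 595, 555]
t=4: [567, 637, 580, 559, 639, 601, 598, 632, 577, 630, 618, 647]
t=5: [641, 592, 632, 647, 590, 617, 619, 595, 634, 596, 605, 584]
t=6: [584, 619, 590, 580, 620, 601, 600, 617, 589, 616, 609, 624]
t=7: [632, 607, 627, 635, 606, 620, 620, 608, 628, 609, 614, 603]
t=8: [586, 604, 590, 584, 605, 595, 595, 603, 589, 602, 599, 607]
t=9: [637, 624, 634, 638, 623, 630, 630, 625, 634, 625, 627, 622]
t=10: [573, 582, 575, 572, 582, 577, 577, 581, 575, 581, 580, 583]
t=11: [661, 655, 660, 662, 655, 659, 659, 656, 660, 656, 657, 654]

Answer: [661, 655, 660, 662, 655, 659, 659, 656, 660, 656, 657, 654]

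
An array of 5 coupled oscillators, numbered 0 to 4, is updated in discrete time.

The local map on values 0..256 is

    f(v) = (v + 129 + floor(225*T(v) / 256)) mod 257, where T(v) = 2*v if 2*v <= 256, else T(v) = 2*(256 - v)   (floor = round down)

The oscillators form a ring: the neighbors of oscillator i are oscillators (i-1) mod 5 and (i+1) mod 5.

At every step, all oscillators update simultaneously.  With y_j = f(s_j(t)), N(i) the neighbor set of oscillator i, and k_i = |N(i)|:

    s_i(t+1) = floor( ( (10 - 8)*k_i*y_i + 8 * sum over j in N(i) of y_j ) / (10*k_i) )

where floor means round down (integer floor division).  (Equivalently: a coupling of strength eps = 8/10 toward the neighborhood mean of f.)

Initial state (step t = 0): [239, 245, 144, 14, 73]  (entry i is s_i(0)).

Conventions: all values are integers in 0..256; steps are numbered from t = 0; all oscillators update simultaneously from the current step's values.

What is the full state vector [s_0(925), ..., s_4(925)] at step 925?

Answer: [182, 182, 182, 182, 182]
Key observation: The state at step 12, [184, 184, 184, 184, 184], reappears at step 14: the system is in a cycle of period 2 from step 12 on.  Therefore the state at step 925 equals the state at step 12 + ((925 - 12) mod 2) = 13, which is [182, 182, 182, 182, 182].

Derivation:
t=0: [239, 245, 144, 14, 73]
t=1: [111, 168, 163, 147, 137]
t=2: [200, 189, 201, 208, 198]
t=3: [173, 171, 170, 168, 167]
t=4: [192, 191, 193, 194, 192]
t=5: [176, 175, 175, 175, 175]
t=6: [188, 188, 189, 189, 188]
t=7: [179, 178, 178, 178, 178]
t=8: [186, 186, 187, 187, 186]
t=9: [181, 180, 180, 180, 180]
t=10: [184, 184, 185, 185, 184]
t=11: [182, 181, 181, 181, 181]
t=12: [184, 184, 184, 184, 184]
t=13: [182, 182, 182, 182, 182]
t=14: [184, 184, 184, 184, 184]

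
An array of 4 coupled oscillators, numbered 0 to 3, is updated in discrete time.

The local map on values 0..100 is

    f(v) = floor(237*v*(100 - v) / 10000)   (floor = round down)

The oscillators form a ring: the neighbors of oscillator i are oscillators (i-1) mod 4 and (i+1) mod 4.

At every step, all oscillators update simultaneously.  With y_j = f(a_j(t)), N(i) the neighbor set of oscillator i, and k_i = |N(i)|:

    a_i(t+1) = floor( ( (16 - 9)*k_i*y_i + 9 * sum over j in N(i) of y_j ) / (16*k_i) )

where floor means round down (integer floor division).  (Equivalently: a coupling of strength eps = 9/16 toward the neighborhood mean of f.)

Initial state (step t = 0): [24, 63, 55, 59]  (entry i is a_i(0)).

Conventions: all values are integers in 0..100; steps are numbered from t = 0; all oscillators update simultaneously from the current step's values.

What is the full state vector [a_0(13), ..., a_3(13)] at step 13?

Simulating step by step:
t=0: [24, 63, 55, 59]
t=1: [50, 52, 56, 53]
t=2: [59, 58, 58, 58]
t=3: [57, 57, 57, 57]
t=4: [58, 58, 58, 58]
t=5: [57, 57, 57, 57]
t=6: [58, 58, 58, 58]
t=7: [57, 57, 57, 57]
t=8: [58, 58, 58, 58]
t=9: [57, 57, 57, 57]
t=10: [58, 58, 58, 58]
t=11: [57, 57, 57, 57]
t=12: [58, 58, 58, 58]
t=13: [57, 57, 57, 57]

Answer: [57, 57, 57, 57]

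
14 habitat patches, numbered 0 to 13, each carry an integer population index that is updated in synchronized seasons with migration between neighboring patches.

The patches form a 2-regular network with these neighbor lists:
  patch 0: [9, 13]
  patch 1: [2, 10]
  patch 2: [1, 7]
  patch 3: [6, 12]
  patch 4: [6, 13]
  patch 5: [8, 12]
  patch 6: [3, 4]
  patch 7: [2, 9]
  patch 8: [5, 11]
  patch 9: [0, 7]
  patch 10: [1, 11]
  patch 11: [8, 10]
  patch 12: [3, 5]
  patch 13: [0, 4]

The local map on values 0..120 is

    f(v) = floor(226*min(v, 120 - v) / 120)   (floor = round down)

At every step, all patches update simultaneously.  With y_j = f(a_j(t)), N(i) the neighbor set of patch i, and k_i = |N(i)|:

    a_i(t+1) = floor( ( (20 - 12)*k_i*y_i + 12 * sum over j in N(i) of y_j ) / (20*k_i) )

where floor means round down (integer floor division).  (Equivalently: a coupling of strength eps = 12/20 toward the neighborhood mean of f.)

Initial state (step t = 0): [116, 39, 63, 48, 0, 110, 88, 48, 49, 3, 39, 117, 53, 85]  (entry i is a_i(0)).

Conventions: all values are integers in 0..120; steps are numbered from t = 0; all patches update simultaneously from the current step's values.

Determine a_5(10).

Simulating step by step:
t=0: [116, 39, 63, 48, 0, 110, 88, 48, 49, 3, 39, 117, 53, 85]
t=1: [23, 83, 91, 83, 37, 64, 51, 69, 43, 31, 52, 51, 72, 28]
t=2: [50, 72, 71, 83, 72, 93, 79, 72, 92, 64, 88, 91, 88, 54]
t=3: [99, 81, 90, 68, 89, 53, 78, 95, 52, 97, 67, 55, 59, 95]
t=4: [42, 75, 58, 95, 61, 102, 78, 48, 99, 43, 92, 100, 103, 47]
t=5: [82, 81, 95, 52, 94, 34, 79, 92, 36, 82, 57, 42, 36, 92]
t=6: [65, 75, 56, 82, 57, 65, 74, 56, 69, 65, 88, 83, 75, 56]
t=7: [103, 83, 98, 79, 100, 95, 87, 104, 90, 103, 69, 74, 85, 105]
t=8: [30, 68, 46, 68, 41, 55, 59, 33, 62, 31, 84, 80, 63, 31]
t=9: [57, 84, 82, 104, 81, 106, 96, 68, 97, 58, 78, 82, 102, 63]
t=10: [107, 71, 77, 35, 74, 33, 48, 92, 46, 104, 73, 65, 30, 96]

Answer: a_5(10) = 33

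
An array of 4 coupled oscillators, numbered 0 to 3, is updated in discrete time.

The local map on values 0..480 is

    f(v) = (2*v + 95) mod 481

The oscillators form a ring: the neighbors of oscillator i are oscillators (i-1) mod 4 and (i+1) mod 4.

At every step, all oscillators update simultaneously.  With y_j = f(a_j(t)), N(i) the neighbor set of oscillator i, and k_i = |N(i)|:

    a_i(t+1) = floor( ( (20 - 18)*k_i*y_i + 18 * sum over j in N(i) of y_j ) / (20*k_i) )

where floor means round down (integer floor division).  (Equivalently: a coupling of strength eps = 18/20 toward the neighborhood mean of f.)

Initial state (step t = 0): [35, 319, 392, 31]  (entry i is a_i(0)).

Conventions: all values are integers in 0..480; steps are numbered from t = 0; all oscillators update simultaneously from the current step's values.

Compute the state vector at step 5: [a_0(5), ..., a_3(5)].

Answer: [237, 259, 237, 259]

Derivation:
t=0: [35, 319, 392, 31]
t=1: [200, 278, 223, 269]
t=2: [146, 50, 150, 48]
t=3: [212, 371, 213, 371]
t=4: [324, 70, 324, 70]
t=5: [237, 259, 237, 259]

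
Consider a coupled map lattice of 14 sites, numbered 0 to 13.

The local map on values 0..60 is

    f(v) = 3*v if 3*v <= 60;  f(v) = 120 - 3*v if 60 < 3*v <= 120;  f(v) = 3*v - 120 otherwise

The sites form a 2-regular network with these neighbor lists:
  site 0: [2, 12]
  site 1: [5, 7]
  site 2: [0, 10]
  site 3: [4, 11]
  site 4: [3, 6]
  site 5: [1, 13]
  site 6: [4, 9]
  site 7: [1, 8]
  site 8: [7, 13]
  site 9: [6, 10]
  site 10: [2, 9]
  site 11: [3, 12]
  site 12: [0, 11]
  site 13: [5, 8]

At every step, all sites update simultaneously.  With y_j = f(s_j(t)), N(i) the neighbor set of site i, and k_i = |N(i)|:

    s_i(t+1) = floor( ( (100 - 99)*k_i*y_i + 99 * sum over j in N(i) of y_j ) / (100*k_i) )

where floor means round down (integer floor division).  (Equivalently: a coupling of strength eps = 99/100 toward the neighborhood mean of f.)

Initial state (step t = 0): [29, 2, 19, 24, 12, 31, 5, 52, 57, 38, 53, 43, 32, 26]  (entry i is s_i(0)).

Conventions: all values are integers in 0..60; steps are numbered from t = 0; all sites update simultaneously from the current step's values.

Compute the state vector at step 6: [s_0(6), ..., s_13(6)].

Simulating step by step:
t=0: [29, 2, 19, 24, 12, 31, 5, 52, 57, 38, 53, 43, 32, 26]
t=1: [40, 31, 36, 22, 31, 24, 20, 28, 39, 26, 31, 35, 21, 39]
t=2: [34, 41, 13, 21, 56, 15, 34, 15, 19, 43, 27, 55, 7, 25]
t=3: [29, 44, 28, 46, 37, 24, 28, 30, 45, 28, 24, 39, 31, 50]
t=4: [31, 38, 40, 6, 26, 21, 22, 13, 29, 41, 36, 22, 18, 31]
t=5: [27, 47, 19, 47, 36, 16, 22, 19, 33, 32, 1, 36, 40, 44]
t=6: [28, 52, 21, 12, 37, 16, 18, 21, 34, 28, 40, 10, 25, 34]

Answer: [28, 52, 21, 12, 37, 16, 18, 21, 34, 28, 40, 10, 25, 34]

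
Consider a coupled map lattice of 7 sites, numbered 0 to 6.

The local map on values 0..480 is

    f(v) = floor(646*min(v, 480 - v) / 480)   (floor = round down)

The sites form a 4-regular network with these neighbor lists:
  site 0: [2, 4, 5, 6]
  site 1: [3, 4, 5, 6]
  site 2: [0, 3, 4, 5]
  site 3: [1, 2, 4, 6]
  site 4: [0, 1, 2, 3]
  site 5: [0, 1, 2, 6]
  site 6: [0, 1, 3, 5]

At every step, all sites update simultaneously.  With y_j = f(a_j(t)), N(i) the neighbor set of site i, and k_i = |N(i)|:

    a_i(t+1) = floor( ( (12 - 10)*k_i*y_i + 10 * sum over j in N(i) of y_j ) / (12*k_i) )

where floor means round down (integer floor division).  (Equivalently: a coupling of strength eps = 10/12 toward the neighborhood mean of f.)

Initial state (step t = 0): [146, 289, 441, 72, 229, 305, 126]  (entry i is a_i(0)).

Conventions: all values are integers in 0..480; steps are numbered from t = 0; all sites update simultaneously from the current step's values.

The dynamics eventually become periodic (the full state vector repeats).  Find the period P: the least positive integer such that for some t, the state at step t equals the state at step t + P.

Simulating step by step:
t=0: [146, 289, 441, 72, 229, 305, 126]
t=1: [191, 211, 182, 179, 176, 179, 191]
t=2: [246, 249, 243, 252, 252, 256, 255]
t=3: [307, 304, 308, 308, 311, 309, 306]
t=4: [230, 231, 230, 231, 231, 232, 232]
t=5: [310, 310, 310, 310, 309, 310, 310]
t=6: [228, 228, 228, 228, 228, 228, 228]
t=7: [306, 306, 306, 306, 306, 306, 306]
t=8: [234, 234, 234, 234, 234, 234, 234]
t=9: [314, 314, 314, 314, 314, 314, 314]
t=10: [223, 223, 223, 223, 223, 223, 223]
t=11: [300, 300, 300, 300, 300, 300, 300]
t=12: [242, 242, 242, 242, 242, 242, 242]
t=13: [320, 320, 320, 320, 320, 320, 320]
t=14: [215, 215, 215, 215, 215, 215, 215]
t=15: [289, 289, 289, 289, 289, 289, 289]
t=16: [257, 257, 257, 257, 257, 257, 257]
t=17: [300, 300, 300, 300, 300, 300, 300]

Answer: 6
Key observation: The state at step 11, [300, 300, 300, 300, 300, 300, 300], reappears at step 17 — and no state repeats earlier — so the cycle the system enters has period 6.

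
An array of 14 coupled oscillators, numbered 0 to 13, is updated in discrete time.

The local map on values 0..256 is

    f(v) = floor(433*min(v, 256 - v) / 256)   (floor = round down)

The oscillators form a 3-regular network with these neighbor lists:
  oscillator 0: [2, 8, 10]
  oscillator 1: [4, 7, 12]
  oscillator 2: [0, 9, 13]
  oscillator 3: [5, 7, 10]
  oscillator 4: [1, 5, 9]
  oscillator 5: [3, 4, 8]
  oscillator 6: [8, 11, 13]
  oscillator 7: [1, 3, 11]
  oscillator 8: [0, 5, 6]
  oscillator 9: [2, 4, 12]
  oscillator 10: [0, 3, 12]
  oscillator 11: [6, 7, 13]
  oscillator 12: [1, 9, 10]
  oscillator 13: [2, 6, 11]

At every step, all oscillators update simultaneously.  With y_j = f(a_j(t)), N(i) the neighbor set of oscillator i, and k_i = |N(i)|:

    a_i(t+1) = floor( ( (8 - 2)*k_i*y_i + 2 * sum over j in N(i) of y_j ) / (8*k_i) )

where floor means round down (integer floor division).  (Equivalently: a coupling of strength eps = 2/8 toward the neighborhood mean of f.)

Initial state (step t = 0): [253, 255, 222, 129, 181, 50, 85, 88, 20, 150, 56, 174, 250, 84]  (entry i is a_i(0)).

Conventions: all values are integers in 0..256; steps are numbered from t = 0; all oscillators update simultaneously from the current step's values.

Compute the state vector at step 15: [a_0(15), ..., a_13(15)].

Answer: [118, 105, 154, 187, 146, 198, 163, 108, 127, 152, 193, 115, 111, 121]

Derivation:
t=0: [253, 255, 222, 129, 181, 50, 85, 88, 20, 150, 56, 174, 250, 84]
t=1: [19, 24, 69, 187, 116, 94, 133, 140, 44, 150, 89, 139, 30, 134]
t=2: [52, 66, 121, 129, 178, 150, 195, 176, 88, 164, 129, 198, 68, 197]
t=3: [112, 115, 181, 204, 135, 175, 106, 136, 141, 153, 195, 101, 126, 108]
t=4: [177, 197, 139, 102, 195, 143, 179, 189, 187, 175, 118, 174, 199, 176]
t=5: [142, 100, 181, 170, 112, 175, 129, 118, 124, 135, 182, 135, 108, 140]
t=6: [182, 174, 143, 147, 184, 148, 211, 192, 202, 194, 137, 203, 178, 192]
t=7: [134, 133, 171, 178, 126, 169, 81, 115, 100, 114, 187, 91, 135, 110]
t=8: [190, 206, 155, 136, 205, 153, 145, 186, 167, 190, 132, 157, 196, 175]
t=9: [127, 88, 157, 193, 95, 167, 178, 126, 151, 113, 191, 162, 109, 146]
t=10: [198, 157, 174, 118, 160, 149, 141, 194, 174, 185, 123, 162, 175, 177]
t=11: [113, 158, 132, 190, 160, 176, 181, 121, 142, 126, 192, 154, 144, 140]
t=12: [185, 170, 206, 120, 164, 140, 141, 190, 181, 206, 121, 172, 182, 189]
t=13: [124, 141, 89, 194, 151, 187, 177, 124, 137, 93, 190, 141, 129, 119]
t=14: [195, 195, 159, 114, 171, 127, 149, 197, 188, 162, 127, 190, 199, 190]
t=15: [118, 105, 154, 187, 146, 198, 163, 108, 127, 152, 193, 115, 111, 121]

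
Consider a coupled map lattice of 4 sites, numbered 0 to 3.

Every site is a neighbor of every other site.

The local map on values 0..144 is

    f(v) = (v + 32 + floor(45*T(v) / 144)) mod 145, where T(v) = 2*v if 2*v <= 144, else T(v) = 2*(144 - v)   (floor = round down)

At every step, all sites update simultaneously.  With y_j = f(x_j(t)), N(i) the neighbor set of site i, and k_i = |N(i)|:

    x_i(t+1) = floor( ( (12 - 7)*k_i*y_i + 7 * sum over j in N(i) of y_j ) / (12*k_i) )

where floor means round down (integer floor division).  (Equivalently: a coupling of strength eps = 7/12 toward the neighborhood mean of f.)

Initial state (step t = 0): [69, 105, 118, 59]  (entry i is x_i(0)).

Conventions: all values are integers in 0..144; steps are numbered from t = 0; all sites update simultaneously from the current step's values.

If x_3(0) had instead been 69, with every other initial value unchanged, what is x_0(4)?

Simulating step by step:
t=0: [69, 105, 118, 69]
t=1: [95, 66, 67, 95]
t=2: [61, 89, 90, 61]
t=3: [83, 57, 57, 83]
t=4: [53, 78, 78, 53]

Answer: x_0(4) = 53
Key observation: This trace re-runs the system from the modified initial state.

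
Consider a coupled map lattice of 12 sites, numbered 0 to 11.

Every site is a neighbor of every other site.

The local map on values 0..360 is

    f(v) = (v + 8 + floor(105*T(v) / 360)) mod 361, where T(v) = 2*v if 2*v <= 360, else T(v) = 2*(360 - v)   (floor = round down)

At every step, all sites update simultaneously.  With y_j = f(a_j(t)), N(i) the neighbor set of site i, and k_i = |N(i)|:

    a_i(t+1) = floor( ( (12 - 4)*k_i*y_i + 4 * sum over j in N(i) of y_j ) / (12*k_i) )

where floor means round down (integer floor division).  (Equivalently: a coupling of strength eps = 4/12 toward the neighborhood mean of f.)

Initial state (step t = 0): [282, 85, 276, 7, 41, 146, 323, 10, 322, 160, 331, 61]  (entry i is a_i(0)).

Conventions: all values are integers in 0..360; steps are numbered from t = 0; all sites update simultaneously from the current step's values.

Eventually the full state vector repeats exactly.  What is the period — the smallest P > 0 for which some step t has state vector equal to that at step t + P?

Simulating step by step:
t=0: [282, 85, 276, 7, 41, 146, 323, 10, 322, 160, 331, 61]
t=1: [291, 168, 290, 90, 124, 230, 302, 93, 302, 244, 304, 144]
t=2: [317, 276, 316, 197, 231, 300, 320, 200, 320, 304, 320, 251]
t=3: [344, 333, 343, 312, 321, 339, 344, 313, 344, 340, 344, 326]
t=4: [85, 312, 314, 307, 309, 314, 85, 307, 85, 314, 85, 310]
t=5: [191, 322, 322, 320, 321, 322, 191, 320, 191, 322, 191, 322]
t=6: [310, 345, 345, 344, 344, 345, 310, 344, 310, 345, 310, 345]
t=7: [262, 42, 42, 42, 42, 42, 262, 42, 262, 42, 262, 42]
t=8: [265, 104, 104, 104, 104, 104, 265, 104, 265, 104, 265, 104]
t=9: [290, 190, 190, 190, 190, 190, 290, 190, 290, 190, 290, 190]
t=10: [328, 301, 301, 301, 301, 301, 328, 301, 328, 301, 328, 301]
t=11: [351, 344, 344, 344, 344, 344, 351, 344, 351, 344, 351, 344]
t=12: [2, 0, 0, 0, 0, 0, 2, 0, 2, 0, 2, 0]
t=13: [10, 8, 8, 8, 8, 8, 10, 8, 10, 8, 10, 8]
t=14: [22, 20, 20, 20, 20, 20, 22, 20, 22, 20, 22, 20]
t=15: [41, 39, 39, 39, 39, 39, 41, 39, 41, 39, 41, 39]
t=16: [71, 69, 69, 69, 69, 69, 71, 69, 71, 69, 71, 69]
t=17: [119, 117, 117, 117, 117, 117, 119, 117, 119, 117, 119, 117]
t=18: [195, 193, 193, 193, 193, 193, 195, 193, 195, 193, 195, 193]
t=19: [298, 298, 298, 298, 298, 298, 298, 298, 298, 298, 298, 298]
t=20: [342, 342, 342, 342, 342, 342, 342, 342, 342, 342, 342, 342]
t=21: [360, 360, 360, 360, 360, 360, 360, 360, 360, 360, 360, 360]
t=22: [7, 7, 7, 7, 7, 7, 7, 7, 7, 7, 7, 7]
t=23: [19, 19, 19, 19, 19, 19, 19, 19, 19, 19, 19, 19]
t=24: [38, 38, 38, 38, 38, 38, 38, 38, 38, 38, 38, 38]
t=25: [68, 68, 68, 68, 68, 68, 68, 68, 68, 68, 68, 68]
t=26: [115, 115, 115, 115, 115, 115, 115, 115, 115, 115, 115, 115]
t=27: [190, 190, 190, 190, 190, 190, 190, 190, 190, 190, 190, 190]
t=28: [297, 297, 297, 297, 297, 297, 297, 297, 297, 297, 297, 297]
t=29: [341, 341, 341, 341, 341, 341, 341, 341, 341, 341, 341, 341]
t=30: [360, 360, 360, 360, 360, 360, 360, 360, 360, 360, 360, 360]

Answer: 9
Key observation: The state at step 21, [360, 360, 360, 360, 360, 360, 360, 360, 360, 360, 360, 360], reappears at step 30 — and no state repeats earlier — so the cycle the system enters has period 9.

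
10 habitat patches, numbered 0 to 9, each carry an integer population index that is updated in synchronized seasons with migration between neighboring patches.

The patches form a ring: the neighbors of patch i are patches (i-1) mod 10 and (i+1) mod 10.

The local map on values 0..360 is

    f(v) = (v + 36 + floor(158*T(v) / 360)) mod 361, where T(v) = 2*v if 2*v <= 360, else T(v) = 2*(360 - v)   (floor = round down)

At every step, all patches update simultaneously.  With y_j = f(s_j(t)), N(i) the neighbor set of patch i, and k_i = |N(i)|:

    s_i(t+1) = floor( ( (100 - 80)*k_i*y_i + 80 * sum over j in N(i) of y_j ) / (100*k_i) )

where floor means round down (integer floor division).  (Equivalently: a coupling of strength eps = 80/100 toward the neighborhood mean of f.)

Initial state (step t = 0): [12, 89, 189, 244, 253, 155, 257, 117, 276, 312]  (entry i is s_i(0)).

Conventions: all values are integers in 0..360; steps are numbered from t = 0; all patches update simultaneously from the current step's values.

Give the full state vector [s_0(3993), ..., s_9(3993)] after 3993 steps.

Simulating step by step:
t=0: [12, 89, 189, 244, 253, 155, 257, 117, 276, 312]
t=1: [104, 69, 92, 18, 143, 82, 237, 69, 118, 38]
t=2: [155, 208, 135, 218, 164, 167, 145, 143, 160, 216]
t=3: [78, 249, 71, 256, 215, 330, 322, 318, 195, 268]
t=4: [54, 144, 51, 78, 24, 25, 30, 23, 23, 83]
t=5: [226, 168, 221, 121, 121, 85, 82, 84, 123, 124]
t=6: [251, 84, 249, 165, 235, 219, 193, 220, 237, 167]
t=7: [221, 55, 219, 85, 148, 16, 16, 16, 150, 85]
t=8: [137, 41, 137, 171, 167, 164, 66, 166, 167, 173]
t=9: [247, 256, 246, 328, 349, 271, 307, 272, 352, 328]
t=10: [25, 21, 25, 27, 28, 29, 24, 29, 28, 28]
t=11: [81, 80, 80, 85, 88, 85, 88, 85, 88, 85]
t=12: [190, 186, 189, 193, 196, 199, 196, 199, 196, 194]
t=13: [13, 13, 13, 14, 14, 14, 14, 14, 14, 14]
t=14: [60, 60, 60, 61, 62, 62, 62, 62, 62, 61]
t=15: [148, 148, 148, 150, 151, 152, 152, 152, 151, 150]
t=16: [314, 313, 314, 316, 319, 320, 321, 320, 319, 316]
t=17: [29, 29, 29, 29, 29, 29, 30, 29, 29, 29]
t=18: [90, 90, 90, 90, 90, 90, 90, 90, 90, 90]
t=19: [205, 205, 205, 205, 205, 205, 205, 205, 205, 205]
t=20: [16, 16, 16, 16, 16, 16, 16, 16, 16, 16]
t=21: [66, 66, 66, 66, 66, 66, 66, 66, 66, 66]
t=22: [159, 159, 159, 159, 159, 159, 159, 159, 159, 159]
t=23: [334, 334, 334, 334, 334, 334, 334, 334, 334, 334]
t=24: [31, 31, 31, 31, 31, 31, 31, 31, 31, 31]
t=25: [94, 94, 94, 94, 94, 94, 94, 94, 94, 94]
t=26: [212, 212, 212, 212, 212, 212, 212, 212, 212, 212]
t=27: [16, 16, 16, 16, 16, 16, 16, 16, 16, 16]

Answer: [31, 31, 31, 31, 31, 31, 31, 31, 31, 31]
Key observation: The state at step 20, [16, 16, 16, 16, 16, 16, 16, 16, 16, 16], reappears at step 27: the system is in a cycle of period 7 from step 20 on.  Therefore the state at step 3993 equals the state at step 20 + ((3993 - 20) mod 7) = 24, which is [31, 31, 31, 31, 31, 31, 31, 31, 31, 31].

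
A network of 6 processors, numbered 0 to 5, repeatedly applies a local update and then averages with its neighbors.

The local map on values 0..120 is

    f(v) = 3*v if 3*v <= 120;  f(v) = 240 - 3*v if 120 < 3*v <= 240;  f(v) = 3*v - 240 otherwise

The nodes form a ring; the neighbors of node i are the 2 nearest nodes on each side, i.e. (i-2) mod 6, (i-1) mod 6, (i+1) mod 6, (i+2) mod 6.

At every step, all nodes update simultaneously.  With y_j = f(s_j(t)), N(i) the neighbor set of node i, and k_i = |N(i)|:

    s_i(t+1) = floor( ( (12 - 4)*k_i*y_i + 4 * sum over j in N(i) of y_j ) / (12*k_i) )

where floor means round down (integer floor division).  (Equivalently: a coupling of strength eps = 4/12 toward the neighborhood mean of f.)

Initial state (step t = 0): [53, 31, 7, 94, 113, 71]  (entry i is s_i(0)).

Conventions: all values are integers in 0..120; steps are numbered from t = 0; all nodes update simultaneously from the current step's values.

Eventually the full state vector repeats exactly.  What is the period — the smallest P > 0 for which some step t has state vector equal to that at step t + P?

Simulating step by step:
t=0: [53, 31, 7, 94, 113, 71]
t=1: [74, 76, 40, 48, 80, 44]
t=2: [32, 36, 90, 84, 28, 82]
t=3: [83, 84, 45, 27, 68, 29]
t=4: [26, 31, 81, 74, 47, 69]
t=5: [71, 73, 26, 31, 77, 46]
t=6: [35, 39, 64, 79, 31, 80]
t=7: [91, 91, 58, 23, 75, 26]
t=8: [38, 42, 56, 62, 30, 64]
t=9: [103, 100, 79, 63, 84, 63]
t=10: [56, 54, 18, 44, 22, 50]
t=11: [72, 79, 63, 96, 71, 87]
t=12: [24, 14, 42, 40, 30, 22]
t=13: [74, 59, 103, 106, 91, 71]
t=14: [28, 58, 62, 68, 38, 34]
t=15: [84, 67, 61, 52, 99, 93]
t=16: [24, 42, 54, 72, 54, 42]
t=17: [80, 100, 76, 48, 76, 100]
t=18: [12, 54, 22, 76, 22, 54]
t=19: [48, 68, 60, 32, 60, 68]
t=20: [80, 48, 64, 80, 64, 48]
t=21: [24, 76, 44, 24, 44, 76]
t=22: [68, 30, 94, 68, 94, 30]
t=23: [46, 77, 45, 46, 45, 77]
t=24: [87, 32, 96, 87, 96, 32]
t=25: [38, 79, 47, 38, 47, 79]
t=26: [93, 29, 93, 93, 93, 29]
t=27: [47, 75, 43, 47, 43, 75]
t=28: [87, 37, 101, 87, 101, 37]
t=29: [43, 92, 60, 43, 60, 92]
t=30: [90, 50, 66, 90, 66, 50]
t=31: [42, 76, 44, 42, 44, 76]
t=32: [96, 37, 101, 96, 101, 37]
t=33: [61, 96, 64, 61, 64, 96]
t=34: [54, 49, 49, 54, 49, 49]
t=35: [83, 90, 90, 83, 90, 90]
t=36: [16, 26, 26, 16, 26, 26]
t=37: [58, 73, 73, 58, 73, 73]
t=38: [51, 28, 28, 51, 28, 28]
t=39: [86, 84, 84, 86, 84, 84]
t=40: [16, 13, 13, 16, 13, 13]
t=41: [45, 40, 40, 45, 40, 40]
t=42: [110, 117, 117, 110, 117, 117]
t=43: [97, 107, 107, 97, 107, 107]
t=44: [61, 76, 76, 61, 76, 76]
t=45: [42, 19, 19, 42, 19, 19]
t=46: [95, 66, 66, 95, 66, 66]
t=47: [44, 42, 42, 44, 42, 42]
t=48: [110, 113, 113, 110, 113, 113]
t=49: [93, 97, 97, 93, 97, 97]
t=50: [43, 49, 49, 43, 49, 49]
t=51: [105, 96, 96, 105, 96, 96]
t=52: [66, 52, 52, 66, 52, 52]
t=53: [56, 77, 77, 56, 77, 77]
t=54: [51, 19, 19, 51, 19, 19]
t=55: [77, 62, 62, 77, 62, 62]
t=56: [24, 46, 46, 24, 46, 46]
t=57: [82, 97, 97, 82, 97, 97]
t=58: [21, 43, 43, 21, 43, 43]
t=59: [79, 103, 103, 79, 103, 103]
t=60: [25, 58, 58, 25, 58, 58]
t=61: [72, 67, 67, 72, 67, 67]
t=62: [29, 36, 36, 29, 36, 36]
t=63: [94, 104, 104, 94, 104, 104]
t=64: [52, 67, 67, 52, 67, 67]
t=65: [69, 46, 46, 69, 46, 46]
t=66: [56, 90, 90, 56, 90, 90]
t=67: [58, 37, 37, 58, 37, 37]
t=68: [81, 103, 103, 81, 103, 103]
t=69: [25, 58, 58, 25, 58, 58]

Answer: 9
Key observation: The state at step 60, [25, 58, 58, 25, 58, 58], reappears at step 69 — and no state repeats earlier — so the cycle the system enters has period 9.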